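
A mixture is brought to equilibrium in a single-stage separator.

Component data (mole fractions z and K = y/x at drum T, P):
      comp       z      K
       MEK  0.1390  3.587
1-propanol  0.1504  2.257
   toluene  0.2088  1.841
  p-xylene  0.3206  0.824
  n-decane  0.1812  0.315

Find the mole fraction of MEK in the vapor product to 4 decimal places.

Material balance + equilibrium reduce to Σ zᵢ(Kᵢ−1)/(1+ψ(Kᵢ−1)) = 0.
Check two-phase: ΣzᵢKᵢ = 1.5437 > 1 and Σzᵢ/Kᵢ = 1.1831 > 1, so g(0) = 0.5437 > 0 and g(1) = -0.1831 < 0.
Newton iteration, ψ⁰ = 0.5:
  ψ = 0.5000: g = 0.14585, g' = -0.5483 → ψ = 0.7660
  ψ = 0.7660: g = -0.00266, g' = -0.6106 → ψ = 0.7617
  ψ = 0.7617: g = -0.00001, g' = -0.6073 → ψ = 0.7616
Converged at ψ = 0.7616.
Compositions from xᵢ = zᵢ/(1+ψ(Kᵢ−1)), yᵢ = Kᵢxᵢ:
  MEK: x = 0.0468, y = 0.1679
  1-propanol: x = 0.0768, y = 0.1734
  toluene: x = 0.1273, y = 0.2343
  p-xylene: x = 0.3702, y = 0.3051
  n-decane: x = 0.3789, y = 0.1193

y_MEK = 0.1679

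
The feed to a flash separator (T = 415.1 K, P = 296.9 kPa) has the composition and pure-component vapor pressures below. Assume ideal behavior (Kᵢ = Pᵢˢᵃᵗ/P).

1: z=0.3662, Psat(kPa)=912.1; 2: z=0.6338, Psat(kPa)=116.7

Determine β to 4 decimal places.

Raoult's law: Kᵢ = Pᵢˢᵃᵗ/P = Pᵢˢᵃᵗ/296.9.
  K_1 = 912.1/296.9 = 3.072078, K_2 = 116.7/296.9 = 0.393062
Let β = V/F and solve Σ zᵢ(Kᵢ−1)/(1+β(Kᵢ−1)) = 0.
Check two-phase: ΣzᵢKᵢ = 1.3741 > 1 and Σzᵢ/Kᵢ = 1.7317 > 1, so g(0) = 0.3741 > 0 and g(1) = -0.7317 < 0.
Newton iteration, β⁰ = 0.5:
  β = 0.5000: g = -0.17959, g' = -0.8605 → β = 0.2913
  β = 0.2913: g = 0.00589, g' = -0.9560 → β = 0.2975
Converged at β = 0.2975.

β = 0.2975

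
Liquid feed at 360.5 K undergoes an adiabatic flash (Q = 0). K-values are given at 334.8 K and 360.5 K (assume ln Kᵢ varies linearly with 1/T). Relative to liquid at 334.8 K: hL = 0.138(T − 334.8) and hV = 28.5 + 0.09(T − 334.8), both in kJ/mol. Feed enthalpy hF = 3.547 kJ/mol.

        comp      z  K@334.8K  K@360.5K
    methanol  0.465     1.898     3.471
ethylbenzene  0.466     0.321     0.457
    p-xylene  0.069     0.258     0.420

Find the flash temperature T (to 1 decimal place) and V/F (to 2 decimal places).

Adiabatic flash: solve Rachford–Rice at each trial T, then check hF = ψ·hV(T) + (1−ψ)·hL(T).
  T = 334.8 K: K = (1.898, 0.321, 0.258), RR gives ψ = 0.081, H_out = 2.306 kJ/mol
  T = 360.5 K: K = (3.471, 0.457, 0.420), RR gives ψ = 0.632, H_out = 20.783 kJ/mol
  T = 347.6 K: K = (2.592, 0.385, 0.332), RR gives ψ = 0.412, H_out = 13.251 kJ/mol
  T = 341.2 K: K = (2.225, 0.352, 0.293), RR gives ψ = 0.273, H_out = 8.568 kJ/mol
  T = 338.0 K: K = (2.056, 0.336, 0.275), RR gives ψ = 0.186, H_out = 5.714 kJ/mol
  T = 336.4 K: K = (1.976, 0.329, 0.267), RR gives ψ = 0.136, H_out = 4.093 kJ/mol
Linear interpolation between T = 334.8 (H_out = 2.306) and T = 336.4 (H_out = 4.093) on hF = 3.547 gives T ≈ 335.9 K, at which ψ = 0.12.

T = 335.9 K, V/F = 0.12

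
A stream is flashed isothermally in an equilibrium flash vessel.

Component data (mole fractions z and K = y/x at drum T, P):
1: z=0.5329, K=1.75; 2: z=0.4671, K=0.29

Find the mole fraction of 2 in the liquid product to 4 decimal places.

Material balance + equilibrium reduce to Σ zᵢ(Kᵢ−1)/(1+V/F(Kᵢ−1)) = 0.
Feasibility: ΣzᵢKᵢ = 1.0680, Σzᵢ/Kᵢ = 1.9152 — both > 1, two phases present.
Binary case is linear: z₁(K₁−1)(1+V/F(K₂−1)) + z₂(K₂−1)(1+V/F(K₁−1)) = 0
⇒ V/F = [z₁(K₁−1)+z₂(K₂−1)] / [−(K₁−1)(K₂−1)] = 0.06803/0.53250 = 0.1278
Compositions from xᵢ = zᵢ/(1+V/F(Kᵢ−1)), yᵢ = Kᵢxᵢ:
  1: x = 0.4863, y = 0.8510
  2: x = 0.5137, y = 0.1490

x_2 = 0.5137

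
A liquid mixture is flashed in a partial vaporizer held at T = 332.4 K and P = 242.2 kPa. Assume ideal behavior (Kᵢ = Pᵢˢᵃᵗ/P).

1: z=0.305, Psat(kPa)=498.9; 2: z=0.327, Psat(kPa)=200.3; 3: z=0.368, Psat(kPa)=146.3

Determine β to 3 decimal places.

β = 0.374

Raoult's law: Kᵢ = Pᵢˢᵃᵗ/P = Pᵢˢᵃᵗ/242.2.
  K_1 = 498.9/242.2 = 2.05987, K_2 = 200.3/242.2 = 0.82700, K_3 = 146.3/242.2 = 0.60405
Material balance + equilibrium reduce to Σ zᵢ(Kᵢ−1)/(1+β(Kᵢ−1)) = 0.
Check two-phase: ΣzᵢKᵢ = 1.121 > 1 and Σzᵢ/Kᵢ = 1.153 > 1, so g(0) = 0.121 > 0 and g(1) = -0.153 < 0.
Newton–Raphson from β = 0.5:
  β = 0.500: g = -0.0323, g' = -0.248 → β = 0.370
  β = 0.370: g = 0.0012, g' = -0.267 → β = 0.374
Converged at β = 0.374.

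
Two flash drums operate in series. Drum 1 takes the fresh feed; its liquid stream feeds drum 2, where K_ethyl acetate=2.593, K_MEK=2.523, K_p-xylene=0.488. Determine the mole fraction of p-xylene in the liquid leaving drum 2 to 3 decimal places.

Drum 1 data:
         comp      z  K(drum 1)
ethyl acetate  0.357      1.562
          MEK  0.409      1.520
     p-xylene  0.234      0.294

x_p-xylene (drum 2) = 0.752

Drum 1:
Material balance + equilibrium reduce to Σ zᵢ(Kᵢ−1)/(1+ψ₁(Kᵢ−1)) = 0.
g(0) = ΣzᵢKᵢ − 1 = 0.248 and g(1) = 1 − Σzᵢ/Kᵢ = -0.294, so a root lies in (0, 1).
Newton iteration, ψ₁⁰ = 0.61:
  ψ₁ = 0.610: g = 0.0207, g' = -0.486 → ψ₁ = 0.653
  ψ₁ = 0.653: g = -0.0008, g' = -0.523 → ψ₁ = 0.651
Converged at ψ₁ = 0.651.
Drum-1 compositions:
  ethyl acetate: x = 0.261, y = 0.408
  MEK: x = 0.306, y = 0.464
  p-xylene: x = 0.433, y = 0.127
Drum-2 feed = drum-1 liquid: z₂ = (0.2614, 0.3055, 0.4331).
Drum 2:
Material balance + equilibrium reduce to Σ zᵢ(Kᵢ−1)/(1+ψ₂(Kᵢ−1)) = 0.
Check two-phase: ΣzᵢKᵢ = 1.660 > 1 and Σzᵢ/Kᵢ = 1.109 > 1, so g(0) = 0.660 > 0 and g(1) = -0.109 < 0.
Iterate (Newton) starting at ψ₂ = 0.5:
  ψ₂ = 0.500: g = 0.1979, g' = -0.639 → ψ₂ = 0.810
  ψ₂ = 0.810: g = 0.0114, g' = -0.600 → ψ₂ = 0.829
Converged at ψ₂ = 0.829.
  ethyl acetate: x = 0.113, y = 0.292
  MEK: x = 0.135, y = 0.341
  p-xylene: x = 0.752, y = 0.367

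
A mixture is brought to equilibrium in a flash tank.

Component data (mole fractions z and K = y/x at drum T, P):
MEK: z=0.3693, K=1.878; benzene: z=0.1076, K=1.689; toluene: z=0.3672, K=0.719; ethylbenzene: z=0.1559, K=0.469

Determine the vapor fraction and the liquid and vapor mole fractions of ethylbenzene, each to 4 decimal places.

ψ = 0.6674, x_ethylbenzene = 0.2415, y_ethylbenzene = 0.1133

Rachford–Rice: g(ψ) = Σ zᵢ(Kᵢ−1)/(1+ψ(Kᵢ−1)) = 0.
Feasibility: ΣzᵢKᵢ = 1.2124, Σzᵢ/Kᵢ = 1.1035 — both > 1, two phases present.
Newton–Raphson from ψ = 0.55:
  ψ = 0.5500: g = 0.03344, g' = -0.2846 → ψ = 0.6675
  ψ = 0.6675: g = -0.00003, g' = -0.2865 → ψ = 0.6674
Converged at ψ = 0.6674.
Compositions from xᵢ = zᵢ/(1+ψ(Kᵢ−1)), yᵢ = Kᵢxᵢ:
  MEK: x = 0.2329, y = 0.4373
  benzene: x = 0.0737, y = 0.1245
  toluene: x = 0.4520, y = 0.3250
  ethylbenzene: x = 0.2415, y = 0.1133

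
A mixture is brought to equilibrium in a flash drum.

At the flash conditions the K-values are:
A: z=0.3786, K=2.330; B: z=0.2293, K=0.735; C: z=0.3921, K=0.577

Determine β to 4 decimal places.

β = 0.5597

Material balance + equilibrium reduce to Σ zᵢ(Kᵢ−1)/(1+β(Kᵢ−1)) = 0.
Feasibility: ΣzᵢKᵢ = 1.2769, Σzᵢ/Kᵢ = 1.1540 — both > 1, two phases present.
Newton iteration, β⁰ = 0.5:
  β = 0.5000: g = 0.02203, g' = -0.3758 → β = 0.5586
  β = 0.5586: g = 0.00040, g' = -0.3629 → β = 0.5597
Converged at β = 0.5597.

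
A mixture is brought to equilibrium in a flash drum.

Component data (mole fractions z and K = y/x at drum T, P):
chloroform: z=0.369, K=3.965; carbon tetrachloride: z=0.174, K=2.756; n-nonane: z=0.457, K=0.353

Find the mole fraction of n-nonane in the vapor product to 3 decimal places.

y_n-nonane = 0.280

Material balance + equilibrium reduce to Σ zᵢ(Kᵢ−1)/(1+ψ(Kᵢ−1)) = 0.
Check two-phase: ΣzᵢKᵢ = 2.104 > 1 and Σzᵢ/Kᵢ = 1.451 > 1, so g(0) = 1.104 > 0 and g(1) = -0.451 < 0.
Newton–Raphson from ψ = 0.5:
  ψ = 0.500: g = 0.1663, g' = -1.097 → ψ = 0.652
  ψ = 0.652: g = 0.0044, g' = -1.066 → ψ = 0.656
Converged at ψ = 0.656.
Compositions from xᵢ = zᵢ/(1+ψ(Kᵢ−1)), yᵢ = Kᵢxᵢ:
  chloroform: x = 0.125, y = 0.497
  carbon tetrachloride: x = 0.081, y = 0.223
  n-nonane: x = 0.794, y = 0.280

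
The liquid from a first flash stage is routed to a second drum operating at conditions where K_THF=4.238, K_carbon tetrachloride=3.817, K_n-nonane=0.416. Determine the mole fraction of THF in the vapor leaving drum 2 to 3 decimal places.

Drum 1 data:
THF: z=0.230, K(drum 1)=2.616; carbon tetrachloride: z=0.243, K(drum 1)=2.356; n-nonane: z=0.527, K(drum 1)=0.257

Drum 1:
Newton–Raphson from ψ₁ = 0.5:
  ψ₁ = 0.500: g = -0.2211, g' = -1.079 → ψ₁ = 0.295
  ψ₁ = 0.295: g = -0.0145, g' = -0.981 → ψ₁ = 0.280
Converged at ψ₁ = 0.280.
Drum-1 compositions:
  THF: x = 0.158, y = 0.414
  carbon tetrachloride: x = 0.176, y = 0.415
  n-nonane: x = 0.666, y = 0.171
Drum-2 feed = drum-1 liquid: z₂ = (0.1583, 0.1761, 0.6656).
Drum 2:
Material balance + equilibrium reduce to Σ zᵢ(Kᵢ−1)/(1+ψ₂(Kᵢ−1)) = 0.
g(0) = ΣzᵢKᵢ − 1 = 0.620 and g(1) = 1 − Σzᵢ/Kᵢ = -0.684, so a root lies in (0, 1).
Newton–Raphson from ψ₂ = 0.5:
  ψ₂ = 0.500: g = -0.1474, g' = -0.936 → ψ₂ = 0.342
  ψ₂ = 0.342: g = 0.0096, g' = -1.090 → ψ₂ = 0.351
Converged at ψ₂ = 0.351.
  THF: x = 0.074, y = 0.314
  carbon tetrachloride: x = 0.088, y = 0.338
  n-nonane: x = 0.837, y = 0.348

y_THF (drum 2) = 0.314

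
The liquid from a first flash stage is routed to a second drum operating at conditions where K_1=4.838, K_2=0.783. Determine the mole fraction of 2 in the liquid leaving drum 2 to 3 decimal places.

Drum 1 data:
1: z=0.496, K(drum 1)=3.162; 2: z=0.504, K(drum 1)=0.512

Drum 1:
Let ψ₁ = V/F and solve Σ zᵢ(Kᵢ−1)/(1+ψ₁(Kᵢ−1)) = 0.
Feasibility: ΣzᵢKᵢ = 1.826, Σzᵢ/Kᵢ = 1.141 — both > 1, two phases present.
Binary case is linear: z₁(K₁−1)(1+ψ₁(K₂−1)) + z₂(K₂−1)(1+ψ₁(K₁−1)) = 0
⇒ ψ₁ = [z₁(K₁−1)+z₂(K₂−1)] / [−(K₁−1)(K₂−1)] = 0.8264/1.0551 = 0.783
Drum-1 compositions:
  1: x = 0.184, y = 0.582
  2: x = 0.816, y = 0.418
Drum-2 feed = drum-1 liquid: z₂ = (0.1842, 0.8158).
Drum 2:
Material balance + equilibrium reduce to Σ zᵢ(Kᵢ−1)/(1+ψ₂(Kᵢ−1)) = 0.
g(0) = ΣzᵢKᵢ − 1 = 0.530 and g(1) = 1 − Σzᵢ/Kᵢ = -0.080, so a root lies in (0, 1).
Newton iteration, ψ₂⁰ = 0.5:
  ψ₂ = 0.500: g = 0.0435, g' = -0.367 → ψ₂ = 0.619
  ψ₂ = 0.619: g = 0.0049, g' = -0.289 → ψ₂ = 0.636
Converged at ψ₂ = 0.636.
  1: x = 0.054, y = 0.259
  2: x = 0.946, y = 0.741

x_2 (drum 2) = 0.946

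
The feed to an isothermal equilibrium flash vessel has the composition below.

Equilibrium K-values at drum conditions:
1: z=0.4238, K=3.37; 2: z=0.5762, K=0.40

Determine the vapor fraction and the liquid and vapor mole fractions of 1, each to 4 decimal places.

ψ = 0.4632, x_1 = 0.2020, y_1 = 0.6808

Let ψ = V/F and solve Σ zᵢ(Kᵢ−1)/(1+ψ(Kᵢ−1)) = 0.
g(0) = ΣzᵢKᵢ − 1 = 0.6587 and g(1) = 1 − Σzᵢ/Kᵢ = -0.5663, so a root lies in (0, 1).
Binary case is linear: z₁(K₁−1)(1+ψ(K₂−1)) + z₂(K₂−1)(1+ψ(K₁−1)) = 0
⇒ ψ = [z₁(K₁−1)+z₂(K₂−1)] / [−(K₁−1)(K₂−1)] = 0.65869/1.42200 = 0.4632
Compositions from xᵢ = zᵢ/(1+ψ(Kᵢ−1)), yᵢ = Kᵢxᵢ:
  1: x = 0.2020, y = 0.6808
  2: x = 0.7980, y = 0.3192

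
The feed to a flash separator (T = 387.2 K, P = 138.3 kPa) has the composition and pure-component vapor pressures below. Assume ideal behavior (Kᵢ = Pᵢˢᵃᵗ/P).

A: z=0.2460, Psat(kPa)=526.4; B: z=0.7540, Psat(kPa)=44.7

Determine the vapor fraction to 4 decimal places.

Raoult's law: Kᵢ = Pᵢˢᵃᵗ/P = Pᵢˢᵃᵗ/138.3.
  K_A = 526.4/138.3 = 3.806218, K_B = 44.7/138.3 = 0.323210
Material balance + equilibrium reduce to Σ zᵢ(Kᵢ−1)/(1+ψ(Kᵢ−1)) = 0.
g(0) = ΣzᵢKᵢ − 1 = 0.1800 and g(1) = 1 − Σzᵢ/Kᵢ = -1.3975, so a root lies in (0, 1).
Iterate (Newton) starting at ψ = 0.5:
  ψ = 0.5000: g = -0.48404, g' = -1.1245 → ψ = 0.0695
  ψ = 0.0695: g = 0.04212, g' = -1.7366 → ψ = 0.0938
  ψ = 0.0938: g = 0.00161, g' = -1.6078 → ψ = 0.0948
Converged at ψ = 0.0948.

ψ = 0.0948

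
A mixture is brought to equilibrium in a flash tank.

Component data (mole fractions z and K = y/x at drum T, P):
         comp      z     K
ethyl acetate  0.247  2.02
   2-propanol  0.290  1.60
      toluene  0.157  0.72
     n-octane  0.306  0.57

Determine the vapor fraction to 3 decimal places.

Material balance + equilibrium reduce to Σ zᵢ(Kᵢ−1)/(1+ψ(Kᵢ−1)) = 0.
Feasibility: ΣzᵢKᵢ = 1.250, Σzᵢ/Kᵢ = 1.058 — both > 1, two phases present.
Newton iteration, ψ⁰ = 0.44:
  ψ = 0.440: g = 0.0991, g' = -0.290 → ψ = 0.782
  ψ = 0.782: g = 0.0041, g' = -0.276 → ψ = 0.797
Converged at ψ = 0.797.

ψ = 0.797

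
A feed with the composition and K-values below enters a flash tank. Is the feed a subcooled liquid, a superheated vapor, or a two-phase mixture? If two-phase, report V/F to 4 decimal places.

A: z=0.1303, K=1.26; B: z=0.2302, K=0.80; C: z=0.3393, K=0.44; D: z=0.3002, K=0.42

subcooled liquid

ΣzᵢKᵢ = 0.6237; Σzᵢ/Kᵢ = 1.8771.
Since ΣzᵢKᵢ < 1 the mixture is below its bubble point — single liquid phase.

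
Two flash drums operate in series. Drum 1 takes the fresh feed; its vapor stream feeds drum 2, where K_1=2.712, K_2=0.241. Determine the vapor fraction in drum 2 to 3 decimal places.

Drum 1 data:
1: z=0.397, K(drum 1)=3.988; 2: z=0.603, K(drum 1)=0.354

Drum 1:
Let ψ₁ = V/F and solve Σ zᵢ(Kᵢ−1)/(1+ψ₁(Kᵢ−1)) = 0.
Check two-phase: ΣzᵢKᵢ = 1.797 > 1 and Σzᵢ/Kᵢ = 1.803 > 1, so g(0) = 0.797 > 0 and g(1) = -0.803 < 0.
Binary case is linear: z₁(K₁−1)(1+ψ₁(K₂−1)) + z₂(K₂−1)(1+ψ₁(K₁−1)) = 0
⇒ ψ₁ = [z₁(K₁−1)+z₂(K₂−1)] / [−(K₁−1)(K₂−1)] = 0.7967/1.9302 = 0.413
Drum-1 compositions:
  1: x = 0.178, y = 0.709
  2: x = 0.822, y = 0.291
Drum-2 feed = drum-1 vapor: z₂ = (0.7089, 0.2911).
Drum 2:
Rachford–Rice: g(ψ₂) = Σ zᵢ(Kᵢ−1)/(1+ψ₂(Kᵢ−1)) = 0.
Check two-phase: ΣzᵢKᵢ = 1.993 > 1 and Σzᵢ/Kᵢ = 1.469 > 1, so g(0) = 0.993 > 0 and g(1) = -0.469 < 0.
Binary case is linear: z₁(K₁−1)(1+ψ₂(K₂−1)) + z₂(K₂−1)(1+ψ₂(K₁−1)) = 0
⇒ ψ₂ = [z₁(K₁−1)+z₂(K₂−1)] / [−(K₁−1)(K₂−1)] = 0.9928/1.2994 = 0.764
  1: x = 0.307, y = 0.833
  2: x = 0.693, y = 0.167

V/F (drum 2) = 0.764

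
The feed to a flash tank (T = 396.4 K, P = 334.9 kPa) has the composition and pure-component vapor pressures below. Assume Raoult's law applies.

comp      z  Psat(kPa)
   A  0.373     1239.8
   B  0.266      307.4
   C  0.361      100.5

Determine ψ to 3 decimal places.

ψ = 0.519

Raoult's law: Kᵢ = Pᵢˢᵃᵗ/P = Pᵢˢᵃᵗ/334.9.
  K_A = 1239.8/334.9 = 3.70200, K_B = 307.4/334.9 = 0.91789, K_C = 100.5/334.9 = 0.30009
Newton–Raphson from ψ = 0.63:
  ψ = 0.630: g = -0.1020, g' = -0.941 → ψ = 0.522
  ψ = 0.522: g = -0.0024, g' = -0.910 → ψ = 0.519
Converged at ψ = 0.519.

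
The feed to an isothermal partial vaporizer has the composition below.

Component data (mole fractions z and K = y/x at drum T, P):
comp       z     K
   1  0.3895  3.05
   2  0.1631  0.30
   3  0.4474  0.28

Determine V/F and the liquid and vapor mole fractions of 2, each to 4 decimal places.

V/F = 0.2472, x_2 = 0.1972, y_2 = 0.0592

Rachford–Rice: g(V/F) = Σ zᵢ(Kᵢ−1)/(1+V/F(Kᵢ−1)) = 0.
Check two-phase: ΣzᵢKᵢ = 1.3622 > 1 and Σzᵢ/Kᵢ = 2.2692 > 1, so g(0) = 0.3622 > 0 and g(1) = -1.2692 < 0.
Iterate (Newton) starting at V/F = 0.33:
  V/F = 0.3300: g = -0.09471, g' = -1.1165 → V/F = 0.2452
  V/F = 0.2452: g = 0.00238, g' = -1.1835 → V/F = 0.2472
Converged at V/F = 0.2472.
Compositions from xᵢ = zᵢ/(1+V/F(Kᵢ−1)), yᵢ = Kᵢxᵢ:
  1: x = 0.2585, y = 0.7884
  2: x = 0.1972, y = 0.0592
  3: x = 0.5443, y = 0.1524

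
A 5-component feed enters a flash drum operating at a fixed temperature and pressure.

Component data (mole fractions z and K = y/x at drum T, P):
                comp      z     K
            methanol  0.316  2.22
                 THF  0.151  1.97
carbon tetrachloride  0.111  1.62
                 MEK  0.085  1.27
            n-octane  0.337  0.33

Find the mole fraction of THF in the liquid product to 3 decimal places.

Rachford–Rice: g(ψ) = Σ zᵢ(Kᵢ−1)/(1+ψ(Kᵢ−1)) = 0.
Feasibility: ΣzᵢKᵢ = 1.398, Σzᵢ/Kᵢ = 1.376 — both > 1, two phases present.
Newton–Raphson from ψ = 0.5:
  ψ = 0.500: g = 0.0713, g' = -0.618 → ψ = 0.615
  ψ = 0.615: g = -0.0028, g' = -0.674 → ψ = 0.611
Converged at ψ = 0.611.
Compositions from xᵢ = zᵢ/(1+ψ(Kᵢ−1)), yᵢ = Kᵢxᵢ:
  methanol: x = 0.181, y = 0.402
  THF: x = 0.095, y = 0.187
  carbon tetrachloride: x = 0.080, y = 0.130
  MEK: x = 0.073, y = 0.093
  n-octane: x = 0.571, y = 0.188

x_THF = 0.095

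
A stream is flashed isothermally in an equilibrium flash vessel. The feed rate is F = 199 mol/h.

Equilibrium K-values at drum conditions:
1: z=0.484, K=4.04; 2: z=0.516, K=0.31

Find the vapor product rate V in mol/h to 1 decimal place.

V = 105.8 mol/h

Rachford–Rice: g(V/F) = Σ zᵢ(Kᵢ−1)/(1+V/F(Kᵢ−1)) = 0.
Check two-phase: ΣzᵢKᵢ = 2.115 > 1 and Σzᵢ/Kᵢ = 1.784 > 1, so g(0) = 1.115 > 0 and g(1) = -0.784 < 0.
Newton–Raphson from V/F = 0.5:
  V/F = 0.500: g = 0.0403, g' = -1.277 → V/F = 0.532
Converged at V/F = 0.532.
Then V = V/F·F = 0.5317·199 = 105.8 mol/h and L = F − V = 93.2 mol/h.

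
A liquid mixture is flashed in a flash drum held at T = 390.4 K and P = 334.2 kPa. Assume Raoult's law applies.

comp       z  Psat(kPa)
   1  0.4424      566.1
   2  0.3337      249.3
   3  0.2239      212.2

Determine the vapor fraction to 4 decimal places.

ψ = 0.6656

Raoult's law: Kᵢ = Pᵢˢᵃᵗ/P = Pᵢˢᵃᵗ/334.2.
  K_1 = 566.1/334.2 = 1.693896, K_2 = 249.3/334.2 = 0.745961, K_3 = 212.2/334.2 = 0.634949
Rachford–Rice: g(ψ) = Σ zᵢ(Kᵢ−1)/(1+ψ(Kᵢ−1)) = 0.
Check two-phase: ΣzᵢKᵢ = 1.1405 > 1 and Σzᵢ/Kᵢ = 1.0611 > 1, so g(0) = 0.1405 > 0 and g(1) = -0.0611 < 0.
Iterate (Newton) starting at ψ = 0.63:
  ψ = 0.6300: g = 0.00653, g' = -0.1840 → ψ = 0.6655
  ψ = 0.6655: g = 0.00002, g' = -0.1829 → ψ = 0.6656
Converged at ψ = 0.6656.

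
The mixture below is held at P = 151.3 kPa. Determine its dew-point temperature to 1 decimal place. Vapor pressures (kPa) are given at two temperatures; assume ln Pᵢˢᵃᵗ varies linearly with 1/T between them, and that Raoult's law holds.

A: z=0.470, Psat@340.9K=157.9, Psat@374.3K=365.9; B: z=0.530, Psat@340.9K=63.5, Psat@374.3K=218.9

T = 356.1 K

Dew-point temperature: Σzᵢ·P/Pᵢˢᵃᵗ(T) = 1. Interpolate ln Pᵢˢᵃᵗ = aᵢ + bᵢ/T.
  T = 340.9 K: ΣzᵢP/Pᵢˢᵃᵗ = 1.7132
  T = 374.3 K: ΣzᵢP/Pᵢˢᵃᵗ = 0.5607
  T = 357.6 K: ΣzᵢP/Pᵢˢᵃᵗ = 0.9509
  T = 349.2 K: ΣzᵢP/Pᵢˢᵃᵗ = 1.2682
  T = 353.4 K: ΣzᵢP/Pᵢˢᵃᵗ = 1.0960
  T = 355.5 K: ΣzᵢP/Pᵢˢᵃᵗ = 1.0204
Interpolating between 355.5 K and 357.6 K gives T ≈ 356.1 K.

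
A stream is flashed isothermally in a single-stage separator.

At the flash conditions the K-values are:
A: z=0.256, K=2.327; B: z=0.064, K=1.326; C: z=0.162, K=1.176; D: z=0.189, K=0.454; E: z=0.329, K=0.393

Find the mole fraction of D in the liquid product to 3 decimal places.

x_D = 0.206

Newton–Raphson from V/F = 0.5:
  V/F = 0.500: g = -0.1803, g' = -0.529 → V/F = 0.159
  V/F = 0.159: g = -0.0059, g' = -0.534 → V/F = 0.148
Converged at V/F = 0.148.
Compositions from xᵢ = zᵢ/(1+V/F(Kᵢ−1)), yᵢ = Kᵢxᵢ:
  A: x = 0.214, y = 0.498
  B: x = 0.061, y = 0.081
  C: x = 0.158, y = 0.186
  D: x = 0.206, y = 0.093
  E: x = 0.361, y = 0.142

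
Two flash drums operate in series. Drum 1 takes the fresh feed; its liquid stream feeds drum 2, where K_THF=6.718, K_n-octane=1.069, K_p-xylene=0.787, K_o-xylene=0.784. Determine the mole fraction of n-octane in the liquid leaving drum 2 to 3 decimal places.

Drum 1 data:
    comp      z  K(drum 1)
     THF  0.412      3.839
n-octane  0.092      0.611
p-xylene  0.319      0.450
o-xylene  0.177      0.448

x_n-octane (drum 2) = 0.113

Drum 1:
Material balance + equilibrium reduce to Σ zᵢ(Kᵢ−1)/(1+ψ₁(Kᵢ−1)) = 0.
Check two-phase: ΣzᵢKᵢ = 1.861 > 1 and Σzᵢ/Kᵢ = 1.362 > 1, so g(0) = 0.861 > 0 and g(1) = -0.362 < 0.
Iterate (Newton) starting at ψ₁ = 0.5:
  ψ₁ = 0.500: g = 0.0621, g' = -0.875 → ψ₁ = 0.571
  ψ₁ = 0.571: g = 0.0019, g' = -0.827 → ψ₁ = 0.573
Converged at ψ₁ = 0.573.
Drum-1 compositions:
  THF: x = 0.157, y = 0.602
  n-octane: x = 0.118, y = 0.072
  p-xylene: x = 0.466, y = 0.210
  o-xylene: x = 0.259, y = 0.116
Drum-2 feed = drum-1 liquid: z₂ = (0.1568, 0.1184, 0.4659, 0.2589).
Drum 2:
Material balance + equilibrium reduce to Σ zᵢ(Kᵢ−1)/(1+ψ₂(Kᵢ−1)) = 0.
Feasibility: ΣzᵢKᵢ = 1.750, Σzᵢ/Kᵢ = 1.056 — both > 1, two phases present.
Iterate (Newton) starting at ψ₂ = 0.63:
  ψ₂ = 0.630: g = 0.0233, g' = -0.287 → ψ₂ = 0.711
  ψ₂ = 0.711: g = 0.0017, g' = -0.246 → ψ₂ = 0.718
Converged at ψ₂ = 0.718.
  THF: x = 0.031, y = 0.206
  n-octane: x = 0.113, y = 0.121
  p-xylene: x = 0.550, y = 0.433
  o-xylene: x = 0.306, y = 0.240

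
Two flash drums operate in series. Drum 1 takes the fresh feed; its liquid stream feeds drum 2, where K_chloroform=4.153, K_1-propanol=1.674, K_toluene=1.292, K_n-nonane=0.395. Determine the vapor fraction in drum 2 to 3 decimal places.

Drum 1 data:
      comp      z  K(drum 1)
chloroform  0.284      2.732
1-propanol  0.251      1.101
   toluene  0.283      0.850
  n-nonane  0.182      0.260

Drum 1:
Newton iteration, ψ₁⁰ = 0.5:
  ψ₁ = 0.500: g = 0.0281, g' = -0.506 → ψ₁ = 0.556
  ψ₁ = 0.556: g = -0.0003, g' = -0.519 → ψ₁ = 0.555
Converged at ψ₁ = 0.555.
Drum-1 compositions:
  chloroform: x = 0.145, y = 0.396
  1-propanol: x = 0.238, y = 0.262
  toluene: x = 0.309, y = 0.262
  n-nonane: x = 0.309, y = 0.080
Drum-2 feed = drum-1 liquid: z₂ = (0.1448, 0.2377, 0.3087, 0.3088).
Drum 2:
Let ψ₂ = V/F and solve Σ zᵢ(Kᵢ−1)/(1+ψ₂(Kᵢ−1)) = 0.
g(0) = ΣzᵢKᵢ − 1 = 0.520 and g(1) = 1 − Σzᵢ/Kᵢ = -0.198, so a root lies in (0, 1).
Newton iteration, ψ₂⁰ = 0.5:
  ψ₂ = 0.500: g = 0.1078, g' = -0.530 → ψ₂ = 0.704
Converged at ψ₂ = 0.704.
  chloroform: x = 0.045, y = 0.187
  1-propanol: x = 0.161, y = 0.270
  toluene: x = 0.256, y = 0.331
  n-nonane: x = 0.538, y = 0.212

V/F (drum 2) = 0.704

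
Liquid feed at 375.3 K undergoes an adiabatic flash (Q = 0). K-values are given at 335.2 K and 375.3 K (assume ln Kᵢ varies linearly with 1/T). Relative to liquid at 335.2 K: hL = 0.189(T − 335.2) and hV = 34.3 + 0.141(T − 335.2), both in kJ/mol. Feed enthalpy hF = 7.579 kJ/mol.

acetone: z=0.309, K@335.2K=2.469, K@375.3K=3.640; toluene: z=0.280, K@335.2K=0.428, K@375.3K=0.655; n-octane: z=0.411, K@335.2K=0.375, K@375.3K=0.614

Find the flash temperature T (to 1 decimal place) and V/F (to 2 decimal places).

T = 345.4 K, V/F = 0.17

Adiabatic flash: solve Rachford–Rice at each trial T, then check hF = ψ·hV(T) + (1−ψ)·hL(T).
  T = 335.2 K: K = (2.469, 0.428, 0.375), RR gives ψ = 0.042, H_out = 1.426 kJ/mol
  T = 375.3 K: K = (3.640, 0.655, 0.614), RR gives ψ = 0.574, H_out = 26.166 kJ/mol
  T = 355.2 K: K = (3.029, 0.536, 0.486), RR gives ψ = 0.285, H_out = 13.285 kJ/mol
  T = 345.2 K: K = (2.743, 0.480, 0.429), RR gives ψ = 0.165, H_out = 7.465 kJ/mol
  T = 350.2 K: K = (2.885, 0.508, 0.457), RR gives ψ = 0.225, H_out = 10.375 kJ/mol
  T = 347.7 K: K = (2.813, 0.494, 0.443), RR gives ψ = 0.195, H_out = 8.923 kJ/mol
  T = 346.4 K: K = (2.777, 0.487, 0.435), RR gives ψ = 0.179, H_out = 8.166 kJ/mol
Linear interpolation between T = 345.2 (H_out = 7.465) and T = 346.4 (H_out = 8.166) on hF = 7.579 gives T ≈ 345.4 K, at which ψ = 0.17.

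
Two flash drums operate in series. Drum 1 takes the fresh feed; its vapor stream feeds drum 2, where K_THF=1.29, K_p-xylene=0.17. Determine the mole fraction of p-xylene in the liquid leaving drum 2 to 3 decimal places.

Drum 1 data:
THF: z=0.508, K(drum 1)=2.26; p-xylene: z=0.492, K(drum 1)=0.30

Drum 1:
Rachford–Rice: g(ψ₁) = Σ zᵢ(Kᵢ−1)/(1+ψ₁(Kᵢ−1)) = 0.
Check two-phase: ΣzᵢKᵢ = 1.296 > 1 and Σzᵢ/Kᵢ = 1.865 > 1, so g(0) = 0.296 > 0 and g(1) = -0.865 < 0.
Newton iteration, ψ₁⁰ = 0.5:
  ψ₁ = 0.500: g = -0.1372, g' = -0.874 → ψ₁ = 0.343
  ψ₁ = 0.343: g = -0.0064, g' = -0.811 → ψ₁ = 0.335
Converged at ψ₁ = 0.335.
Drum-1 compositions:
  THF: x = 0.357, y = 0.807
  p-xylene: x = 0.643, y = 0.193
Drum-2 feed = drum-1 vapor: z₂ = (0.8071, 0.1929).
Drum 2:
Material balance + equilibrium reduce to Σ zᵢ(Kᵢ−1)/(1+ψ₂(Kᵢ−1)) = 0.
g(0) = ΣzᵢKᵢ − 1 = 0.074 and g(1) = 1 − Σzᵢ/Kᵢ = -0.760, so a root lies in (0, 1).
Newton–Raphson from ψ₂ = 0.5:
  ψ₂ = 0.500: g = -0.0692, g' = -0.440 → ψ₂ = 0.343
  ψ₂ = 0.343: g = -0.0108, g' = -0.316 → ψ₂ = 0.309
  ψ₂ = 0.309: g = -0.0003, g' = -0.297 → ψ₂ = 0.307
Converged at ψ₂ = 0.307.
  THF: x = 0.741, y = 0.956
  p-xylene: x = 0.259, y = 0.044

x_p-xylene (drum 2) = 0.259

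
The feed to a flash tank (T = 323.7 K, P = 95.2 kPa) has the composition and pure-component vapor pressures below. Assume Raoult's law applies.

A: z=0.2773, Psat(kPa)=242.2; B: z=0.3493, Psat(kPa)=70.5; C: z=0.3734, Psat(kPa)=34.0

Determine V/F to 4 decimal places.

V/F = 0.1313

Raoult's law: Kᵢ = Pᵢˢᵃᵗ/P = Pᵢˢᵃᵗ/95.2.
  K_A = 242.2/95.2 = 2.544118, K_B = 70.5/95.2 = 0.740546, K_C = 34.0/95.2 = 0.357143
Material balance + equilibrium reduce to Σ zᵢ(Kᵢ−1)/(1+V/F(Kᵢ−1)) = 0.
Check two-phase: ΣzᵢKᵢ = 1.0975 > 1 and Σzᵢ/Kᵢ = 1.6262 > 1, so g(0) = 0.0975 > 0 and g(1) = -0.6262 < 0.
Newton–Raphson from V/F = 0.64:
  V/F = 0.6400: g = -0.30115, g' = -0.6465 → V/F = 0.1742
  V/F = 0.1742: g = -0.02780, g' = -0.6321 → V/F = 0.1302
  V/F = 0.1302: g = 0.00074, g' = -0.6673 → V/F = 0.1313
Converged at V/F = 0.1313.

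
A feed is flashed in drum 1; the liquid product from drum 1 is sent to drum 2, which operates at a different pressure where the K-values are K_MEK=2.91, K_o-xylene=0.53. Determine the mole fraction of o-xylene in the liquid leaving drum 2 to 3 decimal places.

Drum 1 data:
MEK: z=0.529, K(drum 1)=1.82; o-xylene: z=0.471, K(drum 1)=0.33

Drum 1:
Material balance + equilibrium reduce to Σ zᵢ(Kᵢ−1)/(1+ψ₁(Kᵢ−1)) = 0.
Check two-phase: ΣzᵢKᵢ = 1.118 > 1 and Σzᵢ/Kᵢ = 1.718 > 1, so g(0) = 0.118 > 0 and g(1) = -0.718 < 0.
Binary case is linear: z₁(K₁−1)(1+ψ₁(K₂−1)) + z₂(K₂−1)(1+ψ₁(K₁−1)) = 0
⇒ ψ₁ = [z₁(K₁−1)+z₂(K₂−1)] / [−(K₁−1)(K₂−1)] = 0.1182/0.5494 = 0.215
Drum-1 compositions:
  MEK: x = 0.450, y = 0.818
  o-xylene: x = 0.550, y = 0.182
Drum-2 feed = drum-1 liquid: z₂ = (0.4497, 0.5503).
Drum 2:
Material balance + equilibrium reduce to Σ zᵢ(Kᵢ−1)/(1+ψ₂(Kᵢ−1)) = 0.
g(0) = ΣzᵢKᵢ − 1 = 0.600 and g(1) = 1 − Σzᵢ/Kᵢ = -0.193, so a root lies in (0, 1).
Binary case is linear: z₁(K₁−1)(1+ψ₂(K₂−1)) + z₂(K₂−1)(1+ψ₂(K₁−1)) = 0
⇒ ψ₂ = [z₁(K₁−1)+z₂(K₂−1)] / [−(K₁−1)(K₂−1)] = 0.6002/0.8977 = 0.669
  MEK: x = 0.197, y = 0.575
  o-xylene: x = 0.803, y = 0.425

x_o-xylene (drum 2) = 0.803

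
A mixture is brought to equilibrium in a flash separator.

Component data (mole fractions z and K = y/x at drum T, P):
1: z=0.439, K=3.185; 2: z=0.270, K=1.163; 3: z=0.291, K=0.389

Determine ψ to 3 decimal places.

ψ = 0.856

Rachford–Rice: g(ψ) = Σ zᵢ(Kᵢ−1)/(1+ψ(Kᵢ−1)) = 0.
Check two-phase: ΣzᵢKᵢ = 1.825 > 1 and Σzᵢ/Kᵢ = 1.118 > 1, so g(0) = 0.825 > 0 and g(1) = -0.118 < 0.
Newton–Raphson from ψ = 0.5:
  ψ = 0.500: g = 0.2431, g' = -0.710 → ψ = 0.842
  ψ = 0.842: g = 0.0100, g' = -0.727 → ψ = 0.856
Converged at ψ = 0.856.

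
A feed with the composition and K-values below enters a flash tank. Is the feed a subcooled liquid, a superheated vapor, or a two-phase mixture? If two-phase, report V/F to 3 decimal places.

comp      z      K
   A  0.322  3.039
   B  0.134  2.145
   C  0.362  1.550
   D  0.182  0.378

ΣzᵢKᵢ = 1.896; Σzᵢ/Kᵢ = 0.883.
Since Σzᵢ/Kᵢ < 1 the mixture is above its dew point — single vapor phase.

superheated vapor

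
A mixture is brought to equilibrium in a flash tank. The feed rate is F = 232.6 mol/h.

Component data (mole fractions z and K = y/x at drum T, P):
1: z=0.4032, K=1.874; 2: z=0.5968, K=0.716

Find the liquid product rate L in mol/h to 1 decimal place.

L = 61.2 mol/h

Rachford–Rice: g(V/F) = Σ zᵢ(Kᵢ−1)/(1+V/F(Kᵢ−1)) = 0.
Feasibility: ΣzᵢKᵢ = 1.1829, Σzᵢ/Kᵢ = 1.0487 — both > 1, two phases present.
Iterate (Newton) starting at V/F = 0.5:
  V/F = 0.5000: g = 0.04769, g' = -0.2145 → V/F = 0.7223
  V/F = 0.7223: g = 0.00279, g' = -0.1919 → V/F = 0.7368
  V/F = 0.7368: g = 0.00001, g' = -0.1909 → V/F = 0.7369
Converged at V/F = 0.7369.
Then V = V/F·F = 0.7369·232.6 = 171.4 mol/h and L = F − V = 61.2 mol/h.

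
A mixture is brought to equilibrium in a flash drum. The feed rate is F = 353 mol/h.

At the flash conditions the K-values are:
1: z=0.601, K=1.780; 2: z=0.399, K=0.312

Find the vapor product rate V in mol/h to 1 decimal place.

V = 127.8 mol/h

Rachford–Rice: g(ψ) = Σ zᵢ(Kᵢ−1)/(1+ψ(Kᵢ−1)) = 0.
Check two-phase: ΣzᵢKᵢ = 1.194 > 1 and Σzᵢ/Kᵢ = 1.616 > 1, so g(0) = 0.194 > 0 and g(1) = -0.616 < 0.
Binary case is linear: z₁(K₁−1)(1+ψ(K₂−1)) + z₂(K₂−1)(1+ψ(K₁−1)) = 0
⇒ ψ = [z₁(K₁−1)+z₂(K₂−1)] / [−(K₁−1)(K₂−1)] = 0.1943/0.5366 = 0.362
Then V = ψ·F = 0.3620·353 = 127.8 mol/h and L = F − V = 225.2 mol/h.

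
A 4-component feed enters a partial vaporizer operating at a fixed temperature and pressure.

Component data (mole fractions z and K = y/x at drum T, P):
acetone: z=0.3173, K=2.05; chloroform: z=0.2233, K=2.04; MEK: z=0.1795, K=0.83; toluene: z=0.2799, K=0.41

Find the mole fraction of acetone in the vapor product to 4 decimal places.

y_acetone = 0.3701

Rachford–Rice: g(β) = Σ zᵢ(Kᵢ−1)/(1+β(Kᵢ−1)) = 0.
Check two-phase: ΣzᵢKᵢ = 1.3697 > 1 and Σzᵢ/Kᵢ = 1.1632 > 1, so g(0) = 0.3697 > 0 and g(1) = -0.1632 < 0.
Newton–Raphson from β = 0.33:
  β = 0.3300: g = 0.18293, g' = -0.4829 → β = 0.7088
  β = 0.7088: g = 0.00614, g' = -0.4896 → β = 0.7214
  β = 0.7214: g = -0.00003, g' = -0.4942 → β = 0.7213
Converged at β = 0.7213.
Compositions from xᵢ = zᵢ/(1+β(Kᵢ−1)), yᵢ = Kᵢxᵢ:
  acetone: x = 0.1806, y = 0.3701
  chloroform: x = 0.1276, y = 0.2603
  MEK: x = 0.2046, y = 0.1698
  toluene: x = 0.4873, y = 0.1998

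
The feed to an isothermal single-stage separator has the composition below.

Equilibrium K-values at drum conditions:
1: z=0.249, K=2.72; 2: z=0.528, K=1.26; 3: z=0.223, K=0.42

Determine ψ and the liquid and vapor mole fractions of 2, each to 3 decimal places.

Rachford–Rice: g(ψ) = Σ zᵢ(Kᵢ−1)/(1+ψ(Kᵢ−1)) = 0.
g(0) = ΣzᵢKᵢ − 1 = 0.436 and g(1) = 1 − Σzᵢ/Kᵢ = -0.042, so a root lies in (0, 1).
Newton iteration, ψ⁰ = 0.69:
  ψ = 0.690: g = 0.0966, g' = -0.388 → ψ = 0.939
  ψ = 0.939: g = -0.0098, g' = -0.492 → ψ = 0.919
Converged at ψ = 0.919.
Compositions from xᵢ = zᵢ/(1+ψ(Kᵢ−1)), yᵢ = Kᵢxᵢ:
  1: x = 0.097, y = 0.263
  2: x = 0.426, y = 0.537
  3: x = 0.477, y = 0.200

ψ = 0.919, x_2 = 0.426, y_2 = 0.537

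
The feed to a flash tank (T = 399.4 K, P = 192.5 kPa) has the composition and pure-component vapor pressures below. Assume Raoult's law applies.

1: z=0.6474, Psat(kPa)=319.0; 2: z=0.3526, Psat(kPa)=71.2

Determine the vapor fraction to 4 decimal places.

Raoult's law: Kᵢ = Pᵢˢᵃᵗ/P = Pᵢˢᵃᵗ/192.5.
  K_1 = 319.0/192.5 = 1.657143, K_2 = 71.2/192.5 = 0.369870
Material balance + equilibrium reduce to Σ zᵢ(Kᵢ−1)/(1+ψ(Kᵢ−1)) = 0.
Feasibility: ΣzᵢKᵢ = 1.2033, Σzᵢ/Kᵢ = 1.3440 — both > 1, two phases present.
Binary case is linear: z₁(K₁−1)(1+ψ(K₂−1)) + z₂(K₂−1)(1+ψ(K₁−1)) = 0
⇒ ψ = [z₁(K₁−1)+z₂(K₂−1)] / [−(K₁−1)(K₂−1)] = 0.20325/0.41409 = 0.4908

ψ = 0.4908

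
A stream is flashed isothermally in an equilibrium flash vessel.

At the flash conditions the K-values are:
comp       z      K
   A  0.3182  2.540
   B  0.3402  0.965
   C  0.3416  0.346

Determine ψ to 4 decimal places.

Newton–Raphson from ψ = 0.5:
  ψ = 0.5000: g = -0.06722, g' = -0.5639 → ψ = 0.3808
  ψ = 0.3808: g = -0.00067, g' = -0.5594 → ψ = 0.3796
Converged at ψ = 0.3796.

ψ = 0.3796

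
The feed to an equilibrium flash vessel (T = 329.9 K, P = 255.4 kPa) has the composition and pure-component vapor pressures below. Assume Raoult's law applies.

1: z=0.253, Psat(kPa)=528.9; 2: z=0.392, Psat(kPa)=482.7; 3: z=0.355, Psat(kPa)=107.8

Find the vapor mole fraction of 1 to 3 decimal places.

y_1 = 0.291

Raoult's law: Kᵢ = Pᵢˢᵃᵗ/P = Pᵢˢᵃᵗ/255.4.
  K_1 = 528.9/255.4 = 2.07087, K_2 = 482.7/255.4 = 1.88998, K_3 = 107.8/255.4 = 0.42208
Material balance + equilibrium reduce to Σ zᵢ(Kᵢ−1)/(1+ψ(Kᵢ−1)) = 0.
Feasibility: ΣzᵢKᵢ = 1.415, Σzᵢ/Kᵢ = 1.171 — both > 1, two phases present.
Iterate (Newton) starting at ψ = 0.5:
  ψ = 0.500: g = 0.1294, g' = -0.506 → ψ = 0.755
  ψ = 0.755: g = -0.0058, g' = -0.573 → ψ = 0.745
Converged at ψ = 0.745.
Compositions from xᵢ = zᵢ/(1+ψ(Kᵢ−1)), yᵢ = Kᵢxᵢ:
  1: x = 0.141, y = 0.291
  2: x = 0.236, y = 0.445
  3: x = 0.624, y = 0.263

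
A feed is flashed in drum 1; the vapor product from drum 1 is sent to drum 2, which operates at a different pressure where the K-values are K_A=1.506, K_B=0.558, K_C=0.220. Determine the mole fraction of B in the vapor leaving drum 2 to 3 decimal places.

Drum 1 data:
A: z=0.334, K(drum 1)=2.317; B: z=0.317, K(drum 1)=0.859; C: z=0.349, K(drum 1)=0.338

y_B (drum 2) = 0.172

Drum 1:
Let ψ₁ = V/F and solve Σ zᵢ(Kᵢ−1)/(1+ψ₁(Kᵢ−1)) = 0.
g(0) = ΣzᵢKᵢ − 1 = 0.164 and g(1) = 1 − Σzᵢ/Kᵢ = -0.546, so a root lies in (0, 1).
Newton–Raphson from ψ₁ = 0.37:
  ψ₁ = 0.370: g = -0.0574, g' = -0.537 → ψ₁ = 0.263
  ψ₁ = 0.263: g = 0.0005, g' = -0.551 → ψ₁ = 0.264
Converged at ψ₁ = 0.264.
Drum-1 compositions:
  A: x = 0.248, y = 0.574
  B: x = 0.329, y = 0.283
  C: x = 0.423, y = 0.143
Drum-2 feed = drum-1 vapor: z₂ = (0.5742, 0.2828, 0.1429).
Drum 2:
Iterate (Newton) starting at ψ₂ = 0.5:
  ψ₂ = 0.500: g = -0.1114, g' = -0.418 → ψ₂ = 0.234
  ψ₂ = 0.234: g = -0.0160, g' = -0.316 → ψ₂ = 0.183
Converged at ψ₂ = 0.183.
  A: x = 0.526, y = 0.792
  B: x = 0.308, y = 0.172
  C: x = 0.167, y = 0.037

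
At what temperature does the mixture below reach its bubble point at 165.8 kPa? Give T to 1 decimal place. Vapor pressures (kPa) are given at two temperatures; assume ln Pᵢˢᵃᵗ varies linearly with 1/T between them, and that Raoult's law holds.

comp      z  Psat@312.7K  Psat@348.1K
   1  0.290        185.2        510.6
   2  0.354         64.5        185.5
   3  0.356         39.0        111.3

T = 332.6 K

Bubble-point temperature: ΣzᵢPᵢˢᵃᵗ(T) = P. Interpolate ln Pᵢˢᵃᵗ = aᵢ + bᵢ/T.
  T = 312.7 K: ΣzᵢPᵢˢᵃᵗ = 90.42 kPa
  T = 348.1 K: ΣzᵢPᵢˢᵃᵗ = 253.36 kPa
  T = 330.4 K: ΣzᵢPᵢˢᵃᵗ = 155.59 kPa
  T = 339.2 K: ΣzᵢPᵢˢᵃᵗ = 199.54 kPa
  T = 334.8 K: ΣzᵢPᵢˢᵃᵗ = 176.49 kPa
  T = 332.6 K: ΣzᵢPᵢˢᵃᵗ = 165.78 kPa
Interpolating between 332.6 K and 334.8 K gives T ≈ 332.6 K.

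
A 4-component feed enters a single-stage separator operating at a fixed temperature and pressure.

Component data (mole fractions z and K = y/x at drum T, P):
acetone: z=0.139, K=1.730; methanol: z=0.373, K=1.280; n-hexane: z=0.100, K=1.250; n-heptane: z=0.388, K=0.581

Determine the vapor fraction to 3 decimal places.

ψ = 0.399

Let ψ = V/F and solve Σ zᵢ(Kᵢ−1)/(1+ψ(Kᵢ−1)) = 0.
Check two-phase: ΣzᵢKᵢ = 1.068 > 1 and Σzᵢ/Kᵢ = 1.120 > 1, so g(0) = 0.068 > 0 and g(1) = -0.120 < 0.
Iterate (Newton) starting at ψ = 0.33:
  ψ = 0.330: g = 0.0118, g' = -0.170 → ψ = 0.400
  ψ = 0.400: g = -0.0001, g' = -0.171 → ψ = 0.399
Converged at ψ = 0.399.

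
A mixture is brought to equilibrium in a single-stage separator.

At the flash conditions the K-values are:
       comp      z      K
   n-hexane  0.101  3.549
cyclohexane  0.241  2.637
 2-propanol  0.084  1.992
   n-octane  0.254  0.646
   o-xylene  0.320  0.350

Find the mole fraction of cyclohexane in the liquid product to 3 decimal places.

Material balance + equilibrium reduce to Σ zᵢ(Kᵢ−1)/(1+ψ(Kᵢ−1)) = 0.
Check two-phase: ΣzᵢKᵢ = 1.437 > 1 and Σzᵢ/Kᵢ = 1.469 > 1, so g(0) = 0.437 > 0 and g(1) = -0.469 < 0.
Iterate (Newton) starting at ψ = 0.5:
  ψ = 0.500: g = -0.0316, g' = -0.703 → ψ = 0.455
Converged at ψ = 0.455.
Compositions from xᵢ = zᵢ/(1+ψ(Kᵢ−1)), yᵢ = Kᵢxᵢ:
  n-hexane: x = 0.047, y = 0.166
  cyclohexane: x = 0.138, y = 0.364
  2-propanol: x = 0.058, y = 0.115
  n-octane: x = 0.303, y = 0.196
  o-xylene: x = 0.454, y = 0.159

x_cyclohexane = 0.138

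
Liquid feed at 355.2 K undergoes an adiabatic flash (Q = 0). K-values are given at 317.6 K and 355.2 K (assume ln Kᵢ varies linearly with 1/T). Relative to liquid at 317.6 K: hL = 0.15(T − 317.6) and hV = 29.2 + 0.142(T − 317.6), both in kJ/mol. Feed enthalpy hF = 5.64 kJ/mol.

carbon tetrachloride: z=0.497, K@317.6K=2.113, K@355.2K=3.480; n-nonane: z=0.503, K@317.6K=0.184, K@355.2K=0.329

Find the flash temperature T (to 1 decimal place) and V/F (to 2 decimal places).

Adiabatic flash: solve Rachford–Rice at each trial T, then check hF = ψ·hV(T) + (1−ψ)·hL(T).
  T = 317.6 K: K = (2.113, 0.184), RR gives ψ = 0.157, H_out = 4.588 kJ/mol
  T = 355.2 K: K = (3.480, 0.329), RR gives ψ = 0.538, H_out = 21.184 kJ/mol
  T = 336.4 K: K = (2.750, 0.250), RR gives ψ = 0.375, H_out = 13.721 kJ/mol
  T = 327.0 K: K = (2.420, 0.215), RR gives ψ = 0.279, H_out = 9.540 kJ/mol
  T = 322.3 K: K = (2.263, 0.199), RR gives ψ = 0.223, H_out = 7.196 kJ/mol
  T = 320.0 K: K = (2.189, 0.192), RR gives ψ = 0.192, H_out = 5.959 kJ/mol
Linear interpolation between T = 317.6 (H_out = 4.588) and T = 320.0 (H_out = 5.959) on hF = 5.64 gives T ≈ 319.4 K, at which ψ = 0.18.

T = 319.4 K, V/F = 0.18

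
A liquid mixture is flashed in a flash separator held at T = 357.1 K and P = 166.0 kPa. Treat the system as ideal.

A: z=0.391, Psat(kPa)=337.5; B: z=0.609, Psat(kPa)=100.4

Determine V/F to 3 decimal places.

V/F = 0.400

Raoult's law: Kᵢ = Pᵢˢᵃᵗ/P = Pᵢˢᵃᵗ/166.0.
  K_A = 337.5/166.0 = 2.03313, K_B = 100.4/166.0 = 0.60482
Rachford–Rice: g(V/F) = Σ zᵢ(Kᵢ−1)/(1+V/F(Kᵢ−1)) = 0.
Check two-phase: ΣzᵢKᵢ = 1.163 > 1 and Σzᵢ/Kᵢ = 1.199 > 1, so g(0) = 0.163 > 0 and g(1) = -0.199 < 0.
Binary case is linear: z₁(K₁−1)(1+V/F(K₂−1)) + z₂(K₂−1)(1+V/F(K₁−1)) = 0
⇒ V/F = [z₁(K₁−1)+z₂(K₂−1)] / [−(K₁−1)(K₂−1)] = 0.1633/0.4083 = 0.400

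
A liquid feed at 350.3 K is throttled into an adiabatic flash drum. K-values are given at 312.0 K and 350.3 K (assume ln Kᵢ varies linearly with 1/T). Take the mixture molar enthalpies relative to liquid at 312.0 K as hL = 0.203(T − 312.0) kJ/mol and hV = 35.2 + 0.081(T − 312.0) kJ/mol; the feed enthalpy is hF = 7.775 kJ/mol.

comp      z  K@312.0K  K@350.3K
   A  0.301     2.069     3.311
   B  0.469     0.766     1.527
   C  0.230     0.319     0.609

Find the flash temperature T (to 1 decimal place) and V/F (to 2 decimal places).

T = 314.2 K, V/F = 0.21

Adiabatic flash: solve Rachford–Rice at each trial T, then check hF = ψ·hV(T) + (1−ψ)·hL(T).
  T = 312.0 K: K = (2.069, 0.766, 0.319), RR gives ψ = 0.124, H_out = 4.365 kJ/mol
  T = 350.3 K: K = (3.311, 1.527, 0.609), RR gives ψ = 1.000, H_out = 38.302 kJ/mol
  T = 331.1 K: K = (2.652, 1.102, 0.449), RR gives ψ = 0.881, H_out = 32.833 kJ/mol
  T = 321.6 K: K = (2.352, 0.925, 0.381), RR gives ψ = 0.499, H_out = 18.946 kJ/mol
  T = 316.8 K: K = (2.208, 0.843, 0.349), RR gives ψ = 0.309, H_out = 11.661 kJ/mol
  T = 314.4 K: K = (2.138, 0.804, 0.334), RR gives ψ = 0.216, H_out = 8.016 kJ/mol
Linear interpolation between T = 312.0 (H_out = 4.365) and T = 314.4 (H_out = 8.016) on hF = 7.775 gives T ≈ 314.2 K, at which ψ = 0.21.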